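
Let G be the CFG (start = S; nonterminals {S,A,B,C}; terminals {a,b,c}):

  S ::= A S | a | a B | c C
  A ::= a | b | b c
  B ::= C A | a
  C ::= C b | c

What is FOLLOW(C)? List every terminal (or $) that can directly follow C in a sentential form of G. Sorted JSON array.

Compute FIRST by fixpoint:
iter 1:
  A via A→a: +{a}
  A via A→b: +{b}
  B via B→a: +{a}
  C via C→c: +{c}
  S via S→A S: +{a,b}
  S via S→c C: +{c}
  FIRST[S]={a,b,c}  FIRST[A]={a,b}  FIRST[B]={a}  FIRST[C]={c}
iter 2:
  B via B→C A: +{c}
  FIRST[S]={a,b,c}  FIRST[A]={a,b}  FIRST[B]={a,c}  FIRST[C]={c}
iter 3: done
  FIRST[S]={a,b,c}  FIRST[A]={a,b}  FIRST[B]={a,c}  FIRST[C]={c}

FOLLOW sets:
seed FOLLOW(S) with $
iter 1:
  B→C A: FOLLOW(C) ⊇ FIRST(A) = {a,b}; new: +{a,b}
  S→A S: FOLLOW(A) ⊇ FIRST(S) = {a,b,c}; new: +{a,b,c}
  S→a B: FOLLOW(B) ⊇ FOLLOW(S) ⊇ {$}; new: +{$}
  S→c C: FOLLOW(C) ⊇ FOLLOW(S) ⊇ {$}; new: +{$}
  S: {$}  A: {a,b,c}  B: {$}  C: {$,a,b}
iter 2:
  B→C A: FOLLOW(A) ⊇ FOLLOW(B) ⊇ {$}; new: +{$}
  S: {$}  A: {$,a,b,c}  B: {$}  C: {$,a,b}
iter 3: — fixpoint
  S: {$}  A: {$,a,b,c}  B: {$}  C: {$,a,b}

FOLLOW(C) = ["$", "a", "b"]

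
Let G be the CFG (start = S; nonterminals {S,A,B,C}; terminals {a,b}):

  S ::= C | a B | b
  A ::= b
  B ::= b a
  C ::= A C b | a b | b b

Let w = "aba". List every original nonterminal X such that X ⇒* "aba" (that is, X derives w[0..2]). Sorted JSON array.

Convert to CNF:
  S -> A X3 | T0 T0 | T1 B | T1 T0 | b
  A -> b
  B -> T0 T1
  C -> A X2 | T0 T0 | T1 T0
  T0 -> b
  T1 -> a
  X2 -> C T0
  X3 -> C T0

Fill CYK table bottom-up — only the sub-triangle for w[0..2]:
  cell(0,0) a: {T1}  orig:{}
  cell(1,1) b: {A,S,T0}  orig:{A,S}
  cell(2,2) a: {T1}  orig:{}
  cell(0,1) ab: {C,S}
  cell(1,2) ba: {B}
  cell(0,2) aba: {S}

Original NTs in T[0,2] deriving "aba": ["S"]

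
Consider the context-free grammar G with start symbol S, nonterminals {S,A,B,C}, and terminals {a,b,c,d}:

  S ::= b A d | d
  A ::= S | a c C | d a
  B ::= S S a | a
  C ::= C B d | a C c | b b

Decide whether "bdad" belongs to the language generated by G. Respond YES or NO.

Convert to CNF:
  S -> T2 X9 | d
  A -> T0 X4 | T2 X5 | T3 T0 | d
  B -> S X6 | a
  C -> C X7 | T0 X8 | T2 T2
  T0 -> a
  T1 -> c
  T2 -> b
  T3 -> d
  X4 -> T1 C
  X5 -> A T3
  X6 -> S T0
  X7 -> B T3
  X8 -> C T1
  X9 -> A T3

Fill CYK table bottom-up:
  T[0,0] 'b' = {T2}  orig:{}
  T[1,1] 'd' = {A,S,T3}  orig:{A,S}
  T[2,2] 'a' = {B,T0}  orig:{B}
  T[3,3] 'd' = {A,S,T3}  orig:{A,S}
  T[0,1] 'bd' = ∅
  T[1,2] 'da' = {A,X6}  orig:{A}
  T[2,3] 'ad' = {X7}  orig:{}
  T[0,2] 'bda' = ∅
  T[1,3] 'dad' = {X5,X9}  orig:{}
  T[0,3] 'bdad' = {A,S}

S ∈ T[0,3] ⇒ YES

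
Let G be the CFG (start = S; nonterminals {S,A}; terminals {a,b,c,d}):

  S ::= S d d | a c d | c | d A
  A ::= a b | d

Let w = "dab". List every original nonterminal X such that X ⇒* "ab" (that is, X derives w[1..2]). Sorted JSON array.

CNF form of G:
  S -> S X4 | T0 X5 | T2 A | c
  A -> T0 T1 | d
  T0 -> a
  T1 -> b
  T2 -> d
  T3 -> c
  X4 -> T2 T2
  X5 -> T3 T2

CYK fill, restricted to cells inside w[1..2]:
  cell(1,1) a: {T0}  orig:{}
  cell(2,2) b: {T1}  orig:{}
  cell(1,2) ab: {A}

Original NTs in T[1,2] deriving "ab": ["A"]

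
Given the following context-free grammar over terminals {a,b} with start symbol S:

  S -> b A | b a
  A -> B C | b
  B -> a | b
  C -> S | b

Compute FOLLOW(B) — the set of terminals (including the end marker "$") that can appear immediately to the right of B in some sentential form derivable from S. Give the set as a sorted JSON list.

FIRST iteration:
pass 1:
  A via A→b: +{b}
  B via B→a: +{a}
  B via B→b: +{b}
  C via C→b: +{b}
  S via S→b A: +{b}
  S: {b}  A: {b}  B: {a,b}  C: {b}
pass 2:
  A via A→B C: +{a}
  S: {b}  A: {a,b}  B: {a,b}  C: {b}
pass 3: done
  S: {b}  A: {a,b}  B: {a,b}  C: {b}

FOLLOW sets:
initialize: $ ∈ FOLLOW(S)
[1]
  A→B C: FOLLOW(B) ⊇ FIRST(C) = {b}; new: +{b}
  S→b A: FOLLOW(A) ⊇ FOLLOW(S) ⊇ {$}; new: +{$}
  FOLLOW[S]={$}  FOLLOW[A]={$}  FOLLOW[B]={b}  FOLLOW[C]={}
[2]
  A→B C: FOLLOW(C) ⊇ FOLLOW(A) ⊇ {$}; new: +{$}
  FOLLOW[S]={$}  FOLLOW[A]={$}  FOLLOW[B]={b}  FOLLOW[C]={$}
[3] — fixpoint
  FOLLOW[S]={$}  FOLLOW[A]={$}  FOLLOW[B]={b}  FOLLOW[C]={$}

FOLLOW(B) = ["b"]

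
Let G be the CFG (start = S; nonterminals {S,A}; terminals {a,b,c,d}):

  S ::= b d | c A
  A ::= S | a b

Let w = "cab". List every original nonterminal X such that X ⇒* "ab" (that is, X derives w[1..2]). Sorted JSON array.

Convert to CNF:
  S -> T1 T2 | T3 A
  A -> T0 T1 | T1 T2 | T3 A
  T0 -> a
  T1 -> b
  T2 -> d
  T3 -> c

CYK table (by increasing span), restricted to cells inside w[1..2]:
  T[1,1] 'a' = {T0}  orig:{}
  T[2,2] 'b' = {T1}  orig:{}
  T[1,2] 'ab' = {A}

Original NTs in T[1,2] deriving "ab": ["A"]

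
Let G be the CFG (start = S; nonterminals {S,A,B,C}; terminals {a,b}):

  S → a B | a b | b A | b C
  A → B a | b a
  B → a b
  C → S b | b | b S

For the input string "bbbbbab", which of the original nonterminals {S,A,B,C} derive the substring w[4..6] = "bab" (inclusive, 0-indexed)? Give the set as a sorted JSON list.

CNF form of G:
  S -> T0 B | T0 T1 | T1 A | T1 C
  A -> B T0 | T1 T0
  B -> T0 T1
  C -> S T1 | T1 S | b
  T0 -> a
  T1 -> b

CYK table (by increasing span), restricted to cells inside w[4..6]:
  cell(4,4) b: {C,T1}  orig:{C}
  cell(5,5) a: {T0}  orig:{}
  cell(6,6) b: {C,T1}  orig:{C}
  cell(4,5) ba: {A}
  cell(5,6) ab: {B,S}
  cell(4,6) bab: {C}

Original NTs in T[4,6] deriving "bab": ["C"]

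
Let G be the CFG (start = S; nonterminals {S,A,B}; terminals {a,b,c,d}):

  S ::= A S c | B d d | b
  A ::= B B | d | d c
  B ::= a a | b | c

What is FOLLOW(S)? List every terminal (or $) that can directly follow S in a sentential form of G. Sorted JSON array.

FIRST sets, iterate to fixpoint:
pass 1:
  A via A→d: +{d}
  B via B→a a: +{a}
  B via B→b: +{b}
  B via B→c: +{c}
  S via S→A S c: +{d}
  S via S→B d d: +{a,b,c}
  S: {a,b,c,d}  A: {d}  B: {a,b,c}
pass 2:
  A via A→B B: +{a,b,c}
  S: {a,b,c,d}  A: {a,b,c,d}  B: {a,b,c}
pass 3: done
  S: {a,b,c,d}  A: {a,b,c,d}  B: {a,b,c}

Compute FOLLOW by fixpoint:
initialize: $ ∈ FOLLOW(S)
[1]
  A→B B: FOLLOW(B) ⊇ FIRST(B) = {a,b,c}; new: +{a,b,c}
  S→A S c: FOLLOW(A) ⊇ FIRST(S) = {a,b,c,d}; new: +{a,b,c,d}
  S→A S c: FOLLOW(S) ⊇ FIRST(c) = {c}; new: +{c}
  S→B d d: FOLLOW(B) ⊇ FIRST(d) = {d}; new: +{d}
  FOLLOW(S)={$,c}  FOLLOW(A)={a,b,c,d}  FOLLOW(B)={a,b,c,d}
[2] — fixpoint
  FOLLOW(S)={$,c}  FOLLOW(A)={a,b,c,d}  FOLLOW(B)={a,b,c,d}

FOLLOW(S) = ["$", "c"]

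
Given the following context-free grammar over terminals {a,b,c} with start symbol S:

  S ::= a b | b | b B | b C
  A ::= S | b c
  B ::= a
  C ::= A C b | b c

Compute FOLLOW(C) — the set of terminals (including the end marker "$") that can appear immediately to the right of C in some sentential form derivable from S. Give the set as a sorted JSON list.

FIRST sets, iterate to fixpoint:
round 1:
  A via A→b c: +{b}
  B via B→a: +{a}
  C via C→A C b: +{b}
  S via S→a b: +{a}
  S via S→b: +{b}
  S: {a,b}  A: {b}  B: {a}  C: {b}
round 2:
  A via A→S: +{a}
  C via C→A C b: +{a}
  S: {a,b}  A: {a,b}  B: {a}  C: {a,b}
round 3: done
  S: {a,b}  A: {a,b}  B: {a}  C: {a,b}

Compute FOLLOW by fixpoint:
seed FOLLOW(S) with $
[1]
  C→A C b: FOLLOW(A) ⊇ FIRST(C) = {a,b}; new: +{a,b}
  C→A C b: FOLLOW(C) ⊇ FIRST(b) = {b}; new: +{b}
  S→b B: FOLLOW(B) ⊇ FOLLOW(S) ⊇ {$}; new: +{$}
  S→b C: FOLLOW(C) ⊇ FOLLOW(S) ⊇ {$}; new: +{$}
  FOLLOW(S)={$}  FOLLOW(A)={a,b}  FOLLOW(B)={$}  FOLLOW(C)={$,b}
[2]
  A→S: FOLLOW(S) ⊇ FOLLOW(A) ⊇ {a,b}; new: +{a,b}
  S→b B: FOLLOW(B) ⊇ FOLLOW(S) ⊇ {$,a,b}; new: +{a,b}
  S→b C: FOLLOW(C) ⊇ FOLLOW(S) ⊇ {$,a,b}; new: +{a}
  FOLLOW(S)={$,a,b}  FOLLOW(A)={a,b}  FOLLOW(B)={$,a,b}  FOLLOW(C)={$,a,b}
[3] (no change)
  FOLLOW(S)={$,a,b}  FOLLOW(A)={a,b}  FOLLOW(B)={$,a,b}  FOLLOW(C)={$,a,b}

FOLLOW(C) = ["$", "a", "b"]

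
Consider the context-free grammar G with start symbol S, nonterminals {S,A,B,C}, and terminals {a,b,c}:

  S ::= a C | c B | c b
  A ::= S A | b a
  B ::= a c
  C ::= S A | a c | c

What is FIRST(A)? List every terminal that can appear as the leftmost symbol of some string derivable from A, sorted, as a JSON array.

FIRST sets, iterate to fixpoint:
round 1:
  A via A→b a: +{b}
  B via B→a c: +{a}
  C via C→a c: +{a}
  C via C→c: +{c}
  S via S→a C: +{a}
  S via S→c B: +{c}
  S: {a,c}  A: {b}  B: {a}  C: {a,c}
round 2:
  A via A→S A: +{a,c}
  S: {a,c}  A: {a,b,c}  B: {a}  C: {a,c}
round 3: done
  S: {a,c}  A: {a,b,c}  B: {a}  C: {a,c}

FIRST(A) = ["a", "b", "c"]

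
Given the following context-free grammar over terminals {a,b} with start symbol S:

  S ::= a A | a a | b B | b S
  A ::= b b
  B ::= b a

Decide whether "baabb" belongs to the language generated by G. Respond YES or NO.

CNF form of G:
  S -> T0 B | T0 S | T1 A | T1 T1
  A -> T0 T0
  B -> T0 T1
  T0 -> b
  T1 -> a

Fill CYK table bottom-up:
  [0..0]={T0}  "b"  orig:{}
  [1..1]={T1}  "a"  orig:{}
  [2..2]={T1}  "a"  orig:{}
  [3..3]={T0}  "b"  orig:{}
  [4..4]={T0}  "b"  orig:{}
  [0..1]={B}  "ba"
  [1..2]={S}  "aa"
  [2..3]=∅  "ab"
  [3..4]={A}  "bb"
  [0..2]={S}  "baa"
  [1..3]=∅  "aab"
  [2..4]={S}  "abb"
  [0..3]=∅  "baab"
  [1..4]=∅  "aabb"
  [0..4]=∅  "baabb"

S ∉ T[0,4] ⇒ NO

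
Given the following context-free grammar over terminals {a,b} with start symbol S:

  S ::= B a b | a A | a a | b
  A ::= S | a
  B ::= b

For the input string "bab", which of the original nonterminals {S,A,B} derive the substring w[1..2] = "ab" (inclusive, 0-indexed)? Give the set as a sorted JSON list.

Convert to CNF:
  S -> B X3 | T0 A | T0 T0 | b
  A -> B X2 | T0 A | T0 T0 | a | b
  B -> b
  T0 -> a
  T1 -> b
  X2 -> T0 T1
  X3 -> T0 T1

Fill CYK table bottom-up — only the sub-triangle for w[1..2]:
  cell(1,1) a: {A,T0}  orig:{A}
  cell(2,2) b: {A,B,S,T1}  orig:{A,B,S}
  cell(1,2) ab: {A,S,X2,X3}  orig:{A,S}

Original NTs in T[1,2] deriving "ab": ["A", "S"]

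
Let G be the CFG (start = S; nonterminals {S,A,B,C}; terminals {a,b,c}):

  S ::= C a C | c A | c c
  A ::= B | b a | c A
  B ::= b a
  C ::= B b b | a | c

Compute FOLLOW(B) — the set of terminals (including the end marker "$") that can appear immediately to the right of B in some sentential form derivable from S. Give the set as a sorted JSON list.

FIRST iteration:
iter 1:
  A via A→b a: +{b}
  A via A→c A: +{c}
  B via B→b a: +{b}
  C via C→B b b: +{b}
  C via C→a: +{a}
  C via C→c: +{c}
  S via S→C a C: +{a,b,c}
  S: {a,b,c}  A: {b,c}  B: {b}  C: {a,b,c}
iter 2: (no change)
  S: {a,b,c}  A: {b,c}  B: {b}  C: {a,b,c}

Compute FOLLOW by fixpoint:
FOLLOW(S) := {$}
iter 1:
  C→B b b: FOLLOW(B) ⊇ FIRST(b) = {b}; new: +{b}
  S→C a C: FOLLOW(C) ⊇ FIRST(a) = {a}; new: +{a}
  S→C a C: FOLLOW(C) ⊇ FOLLOW(S) ⊇ {$}; new: +{$}
  S→c A: FOLLOW(A) ⊇ FOLLOW(S) ⊇ {$}; new: +{$}
  FOLLOW(S)={$}  FOLLOW(A)={$}  FOLLOW(B)={b}  FOLLOW(C)={$,a}
iter 2:
  A→B: FOLLOW(B) ⊇ FOLLOW(A) ⊇ {$}; new: +{$}
  FOLLOW(S)={$}  FOLLOW(A)={$}  FOLLOW(B)={$,b}  FOLLOW(C)={$,a}
iter 3: (no change)
  FOLLOW(S)={$}  FOLLOW(A)={$}  FOLLOW(B)={$,b}  FOLLOW(C)={$,a}

FOLLOW(B) = ["$", "b"]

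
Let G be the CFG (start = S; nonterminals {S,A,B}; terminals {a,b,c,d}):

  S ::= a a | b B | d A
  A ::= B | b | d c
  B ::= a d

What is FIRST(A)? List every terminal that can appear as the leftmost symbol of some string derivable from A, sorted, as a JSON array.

FIRST iteration:
[1]
  A via A→b: +{b}
  A via A→d c: +{d}
  B via B→a d: +{a}
  S via S→a a: +{a}
  S via S→b B: +{b}
  S via S→d A: +{d}
  FIRST(S)={a,b,d}  FIRST(A)={b,d}  FIRST(B)={a}
[2]
  A via A→B: +{a}
  FIRST(S)={a,b,d}  FIRST(A)={a,b,d}  FIRST(B)={a}
[3] (no change)
  FIRST(S)={a,b,d}  FIRST(A)={a,b,d}  FIRST(B)={a}

FIRST(A) = ["a", "b", "d"]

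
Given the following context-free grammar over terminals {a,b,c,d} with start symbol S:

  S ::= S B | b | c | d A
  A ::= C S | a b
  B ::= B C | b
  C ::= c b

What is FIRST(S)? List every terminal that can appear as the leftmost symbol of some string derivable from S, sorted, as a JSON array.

FIRST sets, iterate to fixpoint:
round 1:
  A via A→a b: +{a}
  B via B→b: +{b}
  C via C→c b: +{c}
  S via S→b: +{b}
  S via S→c: +{c}
  S via S→d A: +{d}
  S: {b,c,d}  A: {a}  B: {b}  C: {c}
round 2:
  A via A→C S: +{c}
  S: {b,c,d}  A: {a,c}  B: {b}  C: {c}
round 3: — fixpoint
  S: {b,c,d}  A: {a,c}  B: {b}  C: {c}

FIRST(S) = ["b", "c", "d"]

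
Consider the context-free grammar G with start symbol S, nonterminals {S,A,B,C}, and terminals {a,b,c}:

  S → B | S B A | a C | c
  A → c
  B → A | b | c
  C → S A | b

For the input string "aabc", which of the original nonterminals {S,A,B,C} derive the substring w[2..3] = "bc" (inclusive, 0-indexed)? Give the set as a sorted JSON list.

CNF form of G:
  S -> S X1 | T0 C | b | c
  A -> c
  B -> b | c
  C -> S A | b
  T0 -> a
  X1 -> B A

CYK table (by increasing span), restricted to cells inside w[2..3]:
  T[2,2] 'b' = {B,C,S}
  T[3,3] 'c' = {A,B,S}
  T[2,3] 'bc' = {C,X1}  orig:{C}

Original NTs in T[2,3] deriving "bc": ["C"]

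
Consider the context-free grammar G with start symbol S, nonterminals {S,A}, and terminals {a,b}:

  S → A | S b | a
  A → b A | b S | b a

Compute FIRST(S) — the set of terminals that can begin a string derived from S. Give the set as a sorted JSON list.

FIRST sets, iterate to fixpoint:
round 1:
  A via A→b A: +{b}
  S via S→A: +{b}
  S via S→a: +{a}
  FIRST(S)={a,b}  FIRST(A)={b}
round 2: — fixpoint
  FIRST(S)={a,b}  FIRST(A)={b}

FIRST(S) = ["a", "b"]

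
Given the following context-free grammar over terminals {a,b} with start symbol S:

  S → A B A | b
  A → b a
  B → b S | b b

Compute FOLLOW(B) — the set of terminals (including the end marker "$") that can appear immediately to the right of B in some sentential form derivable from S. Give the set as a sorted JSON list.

FIRST iteration:
iter 1:
  A via A→b a: +{b}
  B via B→b S: +{b}
  S via S→A B A: +{b}
  FIRST(S)={b}  FIRST(A)={b}  FIRST(B)={b}
iter 2: (no change)
  FIRST(S)={b}  FIRST(A)={b}  FIRST(B)={b}

FOLLOW sets:
FOLLOW(S) := {$}
[1]
  S→A B A: FOLLOW(A) ⊇ FIRST(B) = {b}; new: +{b}
  S→A B A: FOLLOW(B) ⊇ FIRST(A) = {b}; new: +{b}
  S→A B A: FOLLOW(A) ⊇ FOLLOW(S) ⊇ {$}; new: +{$}
  S: {$}  A: {$,b}  B: {b}
[2]
  B→b S: FOLLOW(S) ⊇ FOLLOW(B) ⊇ {b}; new: +{b}
  S: {$,b}  A: {$,b}  B: {b}
[3] done
  S: {$,b}  A: {$,b}  B: {b}

FOLLOW(B) = ["b"]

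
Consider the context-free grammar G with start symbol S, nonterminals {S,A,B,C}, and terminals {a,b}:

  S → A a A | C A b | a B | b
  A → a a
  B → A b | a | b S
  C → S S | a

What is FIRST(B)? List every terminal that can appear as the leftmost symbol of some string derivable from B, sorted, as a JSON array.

FIRST sets, iterate to fixpoint:
[1]
  A via A→a a: +{a}
  B via B→A b: +{a}
  B via B→b S: +{b}
  C via C→a: +{a}
  S via S→A a A: +{a}
  S via S→b: +{b}
  FIRST(S)={a,b}  FIRST(A)={a}  FIRST(B)={a,b}  FIRST(C)={a}
[2]
  C via C→S S: +{b}
  FIRST(S)={a,b}  FIRST(A)={a}  FIRST(B)={a,b}  FIRST(C)={a,b}
[3] (no change)
  FIRST(S)={a,b}  FIRST(A)={a}  FIRST(B)={a,b}  FIRST(C)={a,b}

FIRST(B) = ["a", "b"]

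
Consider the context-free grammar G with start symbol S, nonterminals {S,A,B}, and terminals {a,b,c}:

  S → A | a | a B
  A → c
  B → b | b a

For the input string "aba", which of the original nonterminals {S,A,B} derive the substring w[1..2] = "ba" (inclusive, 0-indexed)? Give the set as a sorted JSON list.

Convert to CNF:
  S -> T1 B | a | c
  A -> c
  B -> T0 T1 | b
  T0 -> b
  T1 -> a

Fill CYK table bottom-up — only the sub-triangle for w[1..2]:
  T[1,1] 'b' = {B,T0}  orig:{B}
  T[2,2] 'a' = {S,T1}  orig:{S}
  T[1,2] 'ba' = {B}

Original NTs in T[1,2] deriving "ba": ["B"]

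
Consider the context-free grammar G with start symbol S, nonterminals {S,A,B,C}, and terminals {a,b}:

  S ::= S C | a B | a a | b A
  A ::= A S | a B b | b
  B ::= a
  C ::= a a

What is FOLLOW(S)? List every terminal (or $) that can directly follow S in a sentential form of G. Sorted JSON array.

FIRST sets, iterate to fixpoint:
[1]
  A via A→a B b: +{a}
  A via A→b: +{b}
  B via B→a: +{a}
  C via C→a a: +{a}
  S via S→a B: +{a}
  S via S→b A: +{b}
  S: {a,b}  A: {a,b}  B: {a}  C: {a}
[2] — fixpoint
  S: {a,b}  A: {a,b}  B: {a}  C: {a}

Compute FOLLOW by fixpoint:
initialize: $ ∈ FOLLOW(S)
round 1:
  A→A S: FOLLOW(A) ⊇ FIRST(S) = {a,b}; new: +{a,b}
  A→A S: FOLLOW(S) ⊇ FOLLOW(A) ⊇ {a,b}; new: +{a,b}
  A→a B b: FOLLOW(B) ⊇ FIRST(b) = {b}; new: +{b}
  S→S C: FOLLOW(C) ⊇ FOLLOW(S) ⊇ {$,a,b}; new: +{$,a,b}
  S→a B: FOLLOW(B) ⊇ FOLLOW(S) ⊇ {$,a,b}; new: +{$,a}
  S→b A: FOLLOW(A) ⊇ FOLLOW(S) ⊇ {$,a,b}; new: +{$}
  S: {$,a,b}  A: {$,a,b}  B: {$,a,b}  C: {$,a,b}
round 2: (stable)
  S: {$,a,b}  A: {$,a,b}  B: {$,a,b}  C: {$,a,b}

FOLLOW(S) = ["$", "a", "b"]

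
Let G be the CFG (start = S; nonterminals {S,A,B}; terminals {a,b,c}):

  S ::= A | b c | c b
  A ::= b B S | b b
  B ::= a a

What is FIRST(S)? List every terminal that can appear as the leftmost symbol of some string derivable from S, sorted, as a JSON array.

Compute FIRST by fixpoint:
round 1:
  A via A→b B S: +{b}
  B via B→a a: +{a}
  S via S→A: +{b}
  S via S→c b: +{c}
  S: {b,c}  A: {b}  B: {a}
round 2: (no change)
  S: {b,c}  A: {b}  B: {a}

FIRST(S) = ["b", "c"]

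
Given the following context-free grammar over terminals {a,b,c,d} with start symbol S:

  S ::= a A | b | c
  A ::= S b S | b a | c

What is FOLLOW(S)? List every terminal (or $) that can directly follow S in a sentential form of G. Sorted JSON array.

Compute FIRST by fixpoint:
[1]
  A via A→b a: +{b}
  A via A→c: +{c}
  S via S→a A: +{a}
  S via S→b: +{b}
  S via S→c: +{c}
  S: {a,b,c}  A: {b,c}
[2]
  A via A→S b S: +{a}
  S: {a,b,c}  A: {a,b,c}
[3] (no change)
  S: {a,b,c}  A: {a,b,c}

FOLLOW sets:
seed FOLLOW(S) with $
[1]
  A→S b S: FOLLOW(S) ⊇ FIRST(b) = {b}; new: +{b}
  S→a A: FOLLOW(A) ⊇ FOLLOW(S) ⊇ {$,b}; new: +{$,b}
  FOLLOW[S]={$,b}  FOLLOW[A]={$,b}
[2] (stable)
  FOLLOW[S]={$,b}  FOLLOW[A]={$,b}

FOLLOW(S) = ["$", "b"]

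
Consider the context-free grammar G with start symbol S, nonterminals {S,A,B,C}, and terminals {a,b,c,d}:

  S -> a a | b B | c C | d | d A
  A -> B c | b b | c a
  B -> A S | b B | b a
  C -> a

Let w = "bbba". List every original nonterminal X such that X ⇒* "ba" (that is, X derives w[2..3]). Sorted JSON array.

Convert to CNF:
  S -> T0 C | T1 B | T2 T2 | T3 A | d
  A -> B T0 | T0 T2 | T1 T1
  B -> A S | T1 B | T1 T2
  C -> a
  T0 -> c
  T1 -> b
  T2 -> a
  T3 -> d

Fill CYK table bottom-up — only the sub-triangle for w[2..3]:
  cell(2,2) b: {T1}  orig:{}
  cell(3,3) a: {C,T2}  orig:{C}
  cell(2,3) ba: {B}

Original NTs in T[2,3] deriving "ba": ["B"]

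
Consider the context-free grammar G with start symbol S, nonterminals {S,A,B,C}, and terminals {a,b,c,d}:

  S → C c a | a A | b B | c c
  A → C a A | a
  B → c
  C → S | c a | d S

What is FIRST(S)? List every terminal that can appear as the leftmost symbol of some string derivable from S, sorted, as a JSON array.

Compute FIRST by fixpoint:
round 1:
  A via A→a: +{a}
  B via B→c: +{c}
  C via C→c a: +{c}
  C via C→d S: +{d}
  S via S→C c a: +{c,d}
  S via S→a A: +{a}
  S via S→b B: +{b}
  FIRST(S)={a,b,c,d}  FIRST(A)={a}  FIRST(B)={c}  FIRST(C)={c,d}
round 2:
  A via A→C a A: +{c,d}
  C via C→S: +{a,b}
  FIRST(S)={a,b,c,d}  FIRST(A)={a,c,d}  FIRST(B)={c}  FIRST(C)={a,b,c,d}
round 3:
  A via A→C a A: +{b}
  FIRST(S)={a,b,c,d}  FIRST(A)={a,b,c,d}  FIRST(B)={c}  FIRST(C)={a,b,c,d}
round 4: done
  FIRST(S)={a,b,c,d}  FIRST(A)={a,b,c,d}  FIRST(B)={c}  FIRST(C)={a,b,c,d}

FIRST(S) = ["a", "b", "c", "d"]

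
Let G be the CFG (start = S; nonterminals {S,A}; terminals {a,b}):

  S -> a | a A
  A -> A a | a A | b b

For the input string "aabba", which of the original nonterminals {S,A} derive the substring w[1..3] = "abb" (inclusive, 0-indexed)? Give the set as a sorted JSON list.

CNF form of G:
  S -> T0 A | a
  A -> A T0 | T0 A | T1 T1
  T0 -> a
  T1 -> b

Fill CYK table bottom-up (cells [i..j] with 1 ≤ i ≤ j ≤ 3 only):
  T[1,1] 'a' = {S,T0}  orig:{S}
  T[2,2] 'b' = {T1}  orig:{}
  T[3,3] 'b' = {T1}  orig:{}
  T[1,2] 'ab' = ∅
  T[2,3] 'bb' = {A}
  T[1,3] 'abb' = {A,S}

Original NTs in T[1,3] deriving "abb": ["A", "S"]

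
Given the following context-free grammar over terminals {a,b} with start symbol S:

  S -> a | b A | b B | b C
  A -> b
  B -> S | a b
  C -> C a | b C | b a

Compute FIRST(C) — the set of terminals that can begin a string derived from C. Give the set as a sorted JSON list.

Compute FIRST by fixpoint:
pass 1:
  A via A→b: +{b}
  B via B→a b: +{a}
  C via C→b C: +{b}
  S via S→a: +{a}
  S via S→b A: +{b}
  FIRST(S)={a,b}  FIRST(A)={b}  FIRST(B)={a}  FIRST(C)={b}
pass 2:
  B via B→S: +{b}
  FIRST(S)={a,b}  FIRST(A)={b}  FIRST(B)={a,b}  FIRST(C)={b}
pass 3: (stable)
  FIRST(S)={a,b}  FIRST(A)={b}  FIRST(B)={a,b}  FIRST(C)={b}

FIRST(C) = ["b"]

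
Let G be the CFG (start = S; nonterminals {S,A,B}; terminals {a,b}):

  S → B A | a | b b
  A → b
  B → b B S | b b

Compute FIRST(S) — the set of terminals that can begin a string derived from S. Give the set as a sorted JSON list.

FIRST iteration:
[1]
  A via A→b: +{b}
  B via B→b B S: +{b}
  S via S→B A: +{b}
  S via S→a: +{a}
  S: {a,b}  A: {b}  B: {b}
[2] (no change)
  S: {a,b}  A: {b}  B: {b}

FIRST(S) = ["a", "b"]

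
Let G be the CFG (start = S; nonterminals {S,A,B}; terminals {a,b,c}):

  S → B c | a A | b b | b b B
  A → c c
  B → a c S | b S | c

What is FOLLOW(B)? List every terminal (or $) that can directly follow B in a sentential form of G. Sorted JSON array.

Compute FIRST by fixpoint:
[1]
  A via A→c c: +{c}
  B via B→a c S: +{a}
  B via B→b S: +{b}
  B via B→c: +{c}
  S via S→B c: +{a,b,c}
  FIRST[S]={a,b,c}  FIRST[A]={c}  FIRST[B]={a,b,c}
[2] (stable)
  FIRST[S]={a,b,c}  FIRST[A]={c}  FIRST[B]={a,b,c}

FOLLOW iteration:
initialize: $ ∈ FOLLOW(S)
round 1:
  S→B c: FOLLOW(B) ⊇ FIRST(c) = {c}; new: +{c}
  S→a A: FOLLOW(A) ⊇ FOLLOW(S) ⊇ {$}; new: +{$}
  S→b b B: FOLLOW(B) ⊇ FOLLOW(S) ⊇ {$}; new: +{$}
  S: {$}  A: {$}  B: {$,c}
round 2:
  B→a c S: FOLLOW(S) ⊇ FOLLOW(B) ⊇ {$,c}; new: +{c}
  S→a A: FOLLOW(A) ⊇ FOLLOW(S) ⊇ {$,c}; new: +{c}
  S: {$,c}  A: {$,c}  B: {$,c}
round 3: — fixpoint
  S: {$,c}  A: {$,c}  B: {$,c}

FOLLOW(B) = ["$", "c"]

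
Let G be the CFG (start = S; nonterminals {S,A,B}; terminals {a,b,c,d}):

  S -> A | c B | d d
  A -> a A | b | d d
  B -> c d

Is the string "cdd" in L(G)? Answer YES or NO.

Convert to CNF:
  S -> T0 A | T1 T1 | T2 B | b
  A -> T0 A | T1 T1 | b
  B -> T2 T1
  T0 -> a
  T1 -> d
  T2 -> c

CYK table (by increasing span):
  T[0,0] 'c' = {T2}  orig:{}
  T[1,1] 'd' = {T1}  orig:{}
  T[2,2] 'd' = {T1}  orig:{}
  T[0,1] 'cd' = {B}
  T[1,2] 'dd' = {A,S}
  T[0,2] 'cdd' = ∅

S ∉ T[0,2] ⇒ NO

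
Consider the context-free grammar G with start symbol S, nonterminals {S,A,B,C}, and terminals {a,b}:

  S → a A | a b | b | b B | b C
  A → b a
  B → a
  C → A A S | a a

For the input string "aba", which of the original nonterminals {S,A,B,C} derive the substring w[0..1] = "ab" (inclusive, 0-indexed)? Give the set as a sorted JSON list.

Convert to CNF:
  S -> T0 B | T0 C | T1 A | T1 T0 | b
  A -> T0 T1
  B -> a
  C -> A X2 | T1 T1
  T0 -> b
  T1 -> a
  X2 -> A S

CYK fill, restricted to cells inside w[0..1]:
  cell(0,0) a: {B,T1}  orig:{B}
  cell(1,1) b: {S,T0}  orig:{S}
  cell(0,1) ab: {S}

Original NTs in T[0,1] deriving "ab": ["S"]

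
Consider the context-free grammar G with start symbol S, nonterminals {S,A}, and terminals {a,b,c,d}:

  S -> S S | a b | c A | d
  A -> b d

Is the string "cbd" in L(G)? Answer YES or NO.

CNF form of G:
  S -> S S | T2 T0 | T3 A | d
  A -> T0 T1
  T0 -> b
  T1 -> d
  T2 -> a
  T3 -> c

CYK fill:
  [0..0]={T3}  "c"  orig:{}
  [1..1]={T0}  "b"  orig:{}
  [2..2]={S,T1}  "d"  orig:{S}
  [0..1]=∅  "cb"
  [1..2]={A}  "bd"
  [0..2]={S}  "cbd"

S ∈ T[0,2] ⇒ YES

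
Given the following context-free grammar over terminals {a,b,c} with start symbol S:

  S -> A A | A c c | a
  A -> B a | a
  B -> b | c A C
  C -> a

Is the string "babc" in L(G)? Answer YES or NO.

CNF form of G:
  S -> A A | A X3 | a
  A -> B T0 | a
  B -> T1 X2 | b
  C -> a
  T0 -> a
  T1 -> c
  X2 -> A C
  X3 -> T1 T1

CYK table (by increasing span):
  cell(0,0) b: {B}
  cell(1,1) a: {A,C,S,T0}  orig:{A,C,S}
  cell(2,2) b: {B}
  cell(3,3) c: {T1}  orig:{}
  cell(0,1) ba: {A}
  cell(1,2) ab: ∅
  cell(2,3) bc: ∅
  cell(0,2) bab: ∅
  cell(1,3) abc: ∅
  cell(0,3) babc: ∅

S ∉ T[0,3] ⇒ NO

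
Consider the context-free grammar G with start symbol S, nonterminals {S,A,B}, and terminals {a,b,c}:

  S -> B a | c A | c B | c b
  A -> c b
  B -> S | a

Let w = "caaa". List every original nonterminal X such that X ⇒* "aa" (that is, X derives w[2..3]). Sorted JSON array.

CNF form of G:
  S -> B T2 | T0 A | T0 B | T0 T1
  A -> T0 T1
  B -> B T2 | T0 A | T0 B | T0 T1 | a
  T0 -> c
  T1 -> b
  T2 -> a

Fill CYK table bottom-up (cells [i..j] with 2 ≤ i ≤ j ≤ 3 only):
  [2..2]={B,T2}  "a"  orig:{B}
  [3..3]={B,T2}  "a"  orig:{B}
  [2..3]={B,S}  "aa"

Original NTs in T[2,3] deriving "aa": ["B", "S"]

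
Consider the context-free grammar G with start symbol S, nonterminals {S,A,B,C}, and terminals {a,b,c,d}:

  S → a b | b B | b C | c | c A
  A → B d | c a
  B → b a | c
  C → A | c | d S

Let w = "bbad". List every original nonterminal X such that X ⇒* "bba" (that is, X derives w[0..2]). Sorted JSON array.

Convert to CNF:
  S -> T1 A | T2 T3 | T3 B | T3 C | c
  A -> B T0 | T1 T2
  B -> T3 T2 | c
  C -> B T0 | T0 S | T1 T2 | c
  T0 -> d
  T1 -> c
  T2 -> a
  T3 -> b

Fill CYK table bottom-up — only the sub-triangle for w[0..2]:
  T[0,0] 'b' = {T3}  orig:{}
  T[1,1] 'b' = {T3}  orig:{}
  T[2,2] 'a' = {T2}  orig:{}
  T[0,1] 'bb' = ∅
  T[1,2] 'ba' = {B}
  T[0,2] 'bba' = {S}

Original NTs in T[0,2] deriving "bba": ["S"]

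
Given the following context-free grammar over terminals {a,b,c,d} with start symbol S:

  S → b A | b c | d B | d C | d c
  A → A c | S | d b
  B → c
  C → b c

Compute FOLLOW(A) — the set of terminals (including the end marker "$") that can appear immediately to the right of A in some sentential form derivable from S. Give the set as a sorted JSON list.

FIRST iteration:
iter 1:
  A via A→d b: +{d}
  B via B→c: +{c}
  C via C→b c: +{b}
  S via S→b A: +{b}
  S via S→d B: +{d}
  FIRST[S]={b,d}  FIRST[A]={d}  FIRST[B]={c}  FIRST[C]={b}
iter 2:
  A via A→S: +{b}
  FIRST[S]={b,d}  FIRST[A]={b,d}  FIRST[B]={c}  FIRST[C]={b}
iter 3: — fixpoint
  FIRST[S]={b,d}  FIRST[A]={b,d}  FIRST[B]={c}  FIRST[C]={b}

Compute FOLLOW by fixpoint:
seed FOLLOW(S) with $
[1]
  A→A c: FOLLOW(A) ⊇ FIRST(c) = {c}; new: +{c}
  A→S: FOLLOW(S) ⊇ FOLLOW(A) ⊇ {c}; new: +{c}
  S→b A: FOLLOW(A) ⊇ FOLLOW(S) ⊇ {$,c}; new: +{$}
  S→d B: FOLLOW(B) ⊇ FOLLOW(S) ⊇ {$,c}; new: +{$,c}
  S→d C: FOLLOW(C) ⊇ FOLLOW(S) ⊇ {$,c}; new: +{$,c}
  FOLLOW(S)={$,c}  FOLLOW(A)={$,c}  FOLLOW(B)={$,c}  FOLLOW(C)={$,c}
[2] (stable)
  FOLLOW(S)={$,c}  FOLLOW(A)={$,c}  FOLLOW(B)={$,c}  FOLLOW(C)={$,c}

FOLLOW(A) = ["$", "c"]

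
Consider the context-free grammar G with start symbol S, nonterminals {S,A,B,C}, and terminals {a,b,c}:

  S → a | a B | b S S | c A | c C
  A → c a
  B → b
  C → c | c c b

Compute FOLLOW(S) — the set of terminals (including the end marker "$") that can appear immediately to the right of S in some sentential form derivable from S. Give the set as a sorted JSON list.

FIRST sets, iterate to fixpoint:
pass 1:
  A via A→c a: +{c}
  B via B→b: +{b}
  C via C→c: +{c}
  S via S→a: +{a}
  S via S→b S S: +{b}
  S via S→c A: +{c}
  S: {a,b,c}  A: {c}  B: {b}  C: {c}
pass 2: — fixpoint
  S: {a,b,c}  A: {c}  B: {b}  C: {c}

FOLLOW iteration:
FOLLOW(S) := {$}
[1]
  S→a B: FOLLOW(B) ⊇ FOLLOW(S) ⊇ {$}; new: +{$}
  S→b S S: FOLLOW(S) ⊇ FIRST(S) = {a,b,c}; new: +{a,b,c}
  S→c A: FOLLOW(A) ⊇ FOLLOW(S) ⊇ {$,a,b,c}; new: +{$,a,b,c}
  S→c C: FOLLOW(C) ⊇ FOLLOW(S) ⊇ {$,a,b,c}; new: +{$,a,b,c}
  FOLLOW[S]={$,a,b,c}  FOLLOW[A]={$,a,b,c}  FOLLOW[B]={$}  FOLLOW[C]={$,a,b,c}
[2]
  S→a B: FOLLOW(B) ⊇ FOLLOW(S) ⊇ {$,a,b,c}; new: +{a,b,c}
  FOLLOW[S]={$,a,b,c}  FOLLOW[A]={$,a,b,c}  FOLLOW[B]={$,a,b,c}  FOLLOW[C]={$,a,b,c}
[3] — fixpoint
  FOLLOW[S]={$,a,b,c}  FOLLOW[A]={$,a,b,c}  FOLLOW[B]={$,a,b,c}  FOLLOW[C]={$,a,b,c}

FOLLOW(S) = ["$", "a", "b", "c"]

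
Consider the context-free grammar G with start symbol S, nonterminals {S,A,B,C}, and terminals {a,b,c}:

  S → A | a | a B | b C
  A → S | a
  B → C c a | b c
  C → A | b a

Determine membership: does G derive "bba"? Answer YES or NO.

CNF form of G:
  S -> T0 B | T1 C | a
  A -> T0 B | T1 C | a
  B -> C X3 | T1 T2
  C -> T0 B | T1 C | T1 T0 | a
  T0 -> a
  T1 -> b
  T2 -> c
  X3 -> T2 T0

CYK table (by increasing span):
  T[0,0] 'b' = {T1}  orig:{}
  T[1,1] 'b' = {T1}  orig:{}
  T[2,2] 'a' = {A,C,S,T0}  orig:{A,C,S}
  T[0,1] 'bb' = ∅
  T[1,2] 'ba' = {A,C,S}
  T[0,2] 'bba' = {A,C,S}

S ∈ T[0,2] ⇒ YES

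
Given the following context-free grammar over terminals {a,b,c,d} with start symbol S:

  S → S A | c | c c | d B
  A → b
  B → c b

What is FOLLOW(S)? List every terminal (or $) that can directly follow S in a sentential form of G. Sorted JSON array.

Compute FIRST by fixpoint:
iter 1:
  A via A→b: +{b}
  B via B→c b: +{c}
  S via S→c: +{c}
  S via S→d B: +{d}
  FIRST[S]={c,d}  FIRST[A]={b}  FIRST[B]={c}
iter 2: (stable)
  FIRST[S]={c,d}  FIRST[A]={b}  FIRST[B]={c}

Compute FOLLOW by fixpoint:
FOLLOW(S) := {$}
pass 1:
  S→S A: FOLLOW(S) ⊇ FIRST(A) = {b}; new: +{b}
  S→S A: FOLLOW(A) ⊇ FOLLOW(S) ⊇ {$,b}; new: +{$,b}
  S→d B: FOLLOW(B) ⊇ FOLLOW(S) ⊇ {$,b}; new: +{$,b}
  S: {$,b}  A: {$,b}  B: {$,b}
pass 2: (no change)
  S: {$,b}  A: {$,b}  B: {$,b}

FOLLOW(S) = ["$", "b"]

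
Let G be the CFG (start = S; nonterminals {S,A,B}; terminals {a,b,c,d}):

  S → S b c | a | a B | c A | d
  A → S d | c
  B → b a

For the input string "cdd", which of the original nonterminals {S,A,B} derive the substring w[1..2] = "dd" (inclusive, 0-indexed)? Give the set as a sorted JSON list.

CNF form of G:
  S -> S X4 | T2 B | T3 A | a | d
  A -> S T0 | c
  B -> T1 T2
  T0 -> d
  T1 -> b
  T2 -> a
  T3 -> c
  X4 -> T1 T3

Fill CYK table bottom-up (cells [i..j] with 1 ≤ i ≤ j ≤ 2 only):
  [1..1]={S,T0}  "d"  orig:{S}
  [2..2]={S,T0}  "d"  orig:{S}
  [1..2]={A}  "dd"

Original NTs in T[1,2] deriving "dd": ["A"]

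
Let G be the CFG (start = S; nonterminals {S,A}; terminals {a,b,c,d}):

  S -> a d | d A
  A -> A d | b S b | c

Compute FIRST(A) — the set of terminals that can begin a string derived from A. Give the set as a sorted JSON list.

Compute FIRST by fixpoint:
[1]
  A via A→b S b: +{b}
  A via A→c: +{c}
  S via S→a d: +{a}
  S via S→d A: +{d}
  FIRST[S]={a,d}  FIRST[A]={b,c}
[2] (no change)
  FIRST[S]={a,d}  FIRST[A]={b,c}

FIRST(A) = ["b", "c"]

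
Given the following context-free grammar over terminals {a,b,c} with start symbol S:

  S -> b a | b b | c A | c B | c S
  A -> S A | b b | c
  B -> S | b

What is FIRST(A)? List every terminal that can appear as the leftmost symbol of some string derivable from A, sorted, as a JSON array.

FIRST iteration:
pass 1:
  A via A→b b: +{b}
  A via A→c: +{c}
  B via B→b: +{b}
  S via S→b a: +{b}
  S via S→c A: +{c}
  FIRST(S)={b,c}  FIRST(A)={b,c}  FIRST(B)={b}
pass 2:
  B via B→S: +{c}
  FIRST(S)={b,c}  FIRST(A)={b,c}  FIRST(B)={b,c}
pass 3: done
  FIRST(S)={b,c}  FIRST(A)={b,c}  FIRST(B)={b,c}

FIRST(A) = ["b", "c"]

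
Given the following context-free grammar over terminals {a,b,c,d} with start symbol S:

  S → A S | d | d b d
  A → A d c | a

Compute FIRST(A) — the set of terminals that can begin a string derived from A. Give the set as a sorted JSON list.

Compute FIRST by fixpoint:
[1]
  A via A→a: +{a}
  S via S→A S: +{a}
  S via S→d: +{d}
  S: {a,d}  A: {a}
[2] (no change)
  S: {a,d}  A: {a}

FIRST(A) = ["a"]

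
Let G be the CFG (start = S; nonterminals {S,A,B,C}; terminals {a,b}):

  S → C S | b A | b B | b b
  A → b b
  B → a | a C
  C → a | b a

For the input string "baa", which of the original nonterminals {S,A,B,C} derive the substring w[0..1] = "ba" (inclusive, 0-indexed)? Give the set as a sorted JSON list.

CNF form of G:
  S -> C S | T0 A | T0 B | T0 T0
  A -> T0 T0
  B -> T1 C | a
  C -> T0 T1 | a
  T0 -> b
  T1 -> a

CYK table (by increasing span) — only the sub-triangle for w[0..1]:
  [0..0]={T0}  "b"  orig:{}
  [1..1]={B,C,T1}  "a"  orig:{B,C}
  [0..1]={C,S}  "ba"

Original NTs in T[0,1] deriving "ba": ["C", "S"]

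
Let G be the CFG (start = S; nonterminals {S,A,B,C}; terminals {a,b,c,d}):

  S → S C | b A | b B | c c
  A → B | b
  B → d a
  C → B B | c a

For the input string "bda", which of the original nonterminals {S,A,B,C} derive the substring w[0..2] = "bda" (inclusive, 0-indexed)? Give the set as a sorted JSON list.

Convert to CNF:
  S -> S C | T2 T2 | T3 A | T3 B
  A -> T0 T1 | b
  B -> T0 T1
  C -> B B | T2 T1
  T0 -> d
  T1 -> a
  T2 -> c
  T3 -> b

CYK fill — only the sub-triangle for w[0..2]:
  [0..0]={A,T3}  "b"  orig:{A}
  [1..1]={T0}  "d"  orig:{}
  [2..2]={T1}  "a"  orig:{}
  [0..1]=∅  "bd"
  [1..2]={A,B}  "da"
  [0..2]={S}  "bda"

Original NTs in T[0,2] deriving "bda": ["S"]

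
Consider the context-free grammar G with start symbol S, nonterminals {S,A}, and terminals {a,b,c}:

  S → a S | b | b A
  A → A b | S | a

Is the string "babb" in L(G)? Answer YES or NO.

Convert to CNF:
  S -> T0 A | T1 S | b
  A -> A T0 | T0 A | T1 S | a | b
  T0 -> b
  T1 -> a

CYK table (by increasing span):
  T[0,0] 'b' = {A,S,T0}  orig:{A,S}
  T[1,1] 'a' = {A,T1}  orig:{A}
  T[2,2] 'b' = {A,S,T0}  orig:{A,S}
  T[3,3] 'b' = {A,S,T0}  orig:{A,S}
  T[0,1] 'ba' = {A,S}
  T[1,2] 'ab' = {A,S}
  T[2,3] 'bb' = {A,S}
  T[0,2] 'bab' = {A,S}
  T[1,3] 'abb' = {A,S}
  T[0,3] 'babb' = {A,S}

S ∈ T[0,3] ⇒ YES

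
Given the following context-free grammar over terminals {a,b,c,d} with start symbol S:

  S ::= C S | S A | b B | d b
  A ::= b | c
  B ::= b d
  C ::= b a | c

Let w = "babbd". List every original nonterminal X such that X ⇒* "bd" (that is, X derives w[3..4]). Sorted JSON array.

Convert to CNF:
  S -> C S | S A | T0 B | T1 T0
  A -> b | c
  B -> T0 T1
  C -> T0 T2 | c
  T0 -> b
  T1 -> d
  T2 -> a

CYK fill, restricted to cells inside w[3..4]:
  cell(3,3) b: {A,T0}  orig:{A}
  cell(4,4) d: {T1}  orig:{}
  cell(3,4) bd: {B}

Original NTs in T[3,4] deriving "bd": ["B"]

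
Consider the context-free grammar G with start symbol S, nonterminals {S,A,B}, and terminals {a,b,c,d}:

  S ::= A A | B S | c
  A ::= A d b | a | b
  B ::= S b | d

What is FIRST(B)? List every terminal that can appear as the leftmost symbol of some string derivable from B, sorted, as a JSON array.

Compute FIRST by fixpoint:
[1]
  A via A→a: +{a}
  A via A→b: +{b}
  B via B→d: +{d}
  S via S→A A: +{a,b}
  S via S→B S: +{d}
  S via S→c: +{c}
  FIRST(S)={a,b,c,d}  FIRST(A)={a,b}  FIRST(B)={d}
[2]
  B via B→S b: +{a,b,c}
  FIRST(S)={a,b,c,d}  FIRST(A)={a,b}  FIRST(B)={a,b,c,d}
[3] — fixpoint
  FIRST(S)={a,b,c,d}  FIRST(A)={a,b}  FIRST(B)={a,b,c,d}

FIRST(B) = ["a", "b", "c", "d"]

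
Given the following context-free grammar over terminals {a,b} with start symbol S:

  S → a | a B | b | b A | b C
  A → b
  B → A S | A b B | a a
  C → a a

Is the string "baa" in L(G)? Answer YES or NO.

Convert to CNF:
  S -> T0 A | T0 C | T1 B | a | b
  A -> b
  B -> A S | A X2 | T1 T1
  C -> T1 T1
  T0 -> b
  T1 -> a
  X2 -> T0 B

CYK table (by increasing span):
  [0..0]={A,S,T0}  "b"  orig:{A,S}
  [1..1]={S,T1}  "a"  orig:{S}
  [2..2]={S,T1}  "a"  orig:{S}
  [0..1]={B}  "ba"
  [1..2]={B,C}  "aa"
  [0..2]={S,X2}  "baa"  orig:{S}

S ∈ T[0,2] ⇒ YES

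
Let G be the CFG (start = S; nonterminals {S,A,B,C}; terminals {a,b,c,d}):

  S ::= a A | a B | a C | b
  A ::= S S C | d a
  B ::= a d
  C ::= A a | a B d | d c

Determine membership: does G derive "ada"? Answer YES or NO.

Convert to CNF:
  S -> T1 A | T1 B | T1 C | b
  A -> S X3 | T0 T1
  B -> T1 T0
  C -> A T1 | T0 T2 | T1 X4
  T0 -> d
  T1 -> a
  T2 -> c
  X3 -> S C
  X4 -> B T0

Fill CYK table bottom-up:
  cell(0,0) a: {T1}  orig:{}
  cell(1,1) d: {T0}  orig:{}
  cell(2,2) a: {T1}  orig:{}
  cell(0,1) ad: {B}
  cell(1,2) da: {A}
  cell(0,2) ada: {S}

S ∈ T[0,2] ⇒ YES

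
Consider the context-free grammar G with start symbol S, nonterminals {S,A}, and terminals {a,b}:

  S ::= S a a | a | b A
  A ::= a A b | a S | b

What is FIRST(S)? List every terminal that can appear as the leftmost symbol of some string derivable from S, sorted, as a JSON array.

FIRST sets, iterate to fixpoint:
iter 1:
  A via A→a A b: +{a}
  A via A→b: +{b}
  S via S→a: +{a}
  S via S→b A: +{b}
  S: {a,b}  A: {a,b}
iter 2: (stable)
  S: {a,b}  A: {a,b}

FIRST(S) = ["a", "b"]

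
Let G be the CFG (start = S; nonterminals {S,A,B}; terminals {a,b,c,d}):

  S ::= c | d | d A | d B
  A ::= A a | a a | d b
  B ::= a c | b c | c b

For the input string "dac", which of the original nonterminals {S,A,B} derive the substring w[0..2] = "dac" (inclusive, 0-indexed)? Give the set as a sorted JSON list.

Convert to CNF:
  S -> T1 A | T1 B | c | d
  A -> A T0 | T0 T0 | T1 T2
  B -> T0 T3 | T2 T3 | T3 T2
  T0 -> a
  T1 -> d
  T2 -> b
  T3 -> c

CYK table (by increasing span) — only the sub-triangle for w[0..2]:
  [0..0]={S,T1}  "d"  orig:{S}
  [1..1]={T0}  "a"  orig:{}
  [2..2]={S,T3}  "c"  orig:{S}
  [0..1]=∅  "da"
  [1..2]={B}  "ac"
  [0..2]={S}  "dac"

Original NTs in T[0,2] deriving "dac": ["S"]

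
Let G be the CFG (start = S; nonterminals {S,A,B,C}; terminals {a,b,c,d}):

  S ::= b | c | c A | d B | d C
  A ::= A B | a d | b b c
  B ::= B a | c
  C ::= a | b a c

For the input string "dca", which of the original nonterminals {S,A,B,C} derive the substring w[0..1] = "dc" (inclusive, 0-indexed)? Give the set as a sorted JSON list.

Convert to CNF:
  S -> T1 B | T1 C | T3 A | b | c
  A -> A B | T0 T1 | T2 X4
  B -> B T0 | c
  C -> T2 X5 | a
  T0 -> a
  T1 -> d
  T2 -> b
  T3 -> c
  X4 -> T2 T3
  X5 -> T0 T3

CYK fill — only the sub-triangle for w[0..1]:
  T[0,0] 'd' = {T1}  orig:{}
  T[1,1] 'c' = {B,S,T3}  orig:{B,S}
  T[0,1] 'dc' = {S}

Original NTs in T[0,1] deriving "dc": ["S"]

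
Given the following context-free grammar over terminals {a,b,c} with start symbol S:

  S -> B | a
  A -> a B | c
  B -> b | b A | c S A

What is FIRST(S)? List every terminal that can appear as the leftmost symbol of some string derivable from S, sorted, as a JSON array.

FIRST sets, iterate to fixpoint:
iter 1:
  A via A→a B: +{a}
  A via A→c: +{c}
  B via B→b: +{b}
  B via B→c S A: +{c}
  S via S→B: +{b,c}
  S via S→a: +{a}
  FIRST(S)={a,b,c}  FIRST(A)={a,c}  FIRST(B)={b,c}
iter 2: (no change)
  FIRST(S)={a,b,c}  FIRST(A)={a,c}  FIRST(B)={b,c}

FIRST(S) = ["a", "b", "c"]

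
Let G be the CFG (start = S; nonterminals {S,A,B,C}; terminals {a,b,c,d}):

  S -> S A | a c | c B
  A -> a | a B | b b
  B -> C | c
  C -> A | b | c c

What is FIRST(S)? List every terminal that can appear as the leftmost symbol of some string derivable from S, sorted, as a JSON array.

FIRST iteration:
round 1:
  A via A→a: +{a}
  A via A→b b: +{b}
  B via B→c: +{c}
  C via C→A: +{a,b}
  C via C→c c: +{c}
  S via S→a c: +{a}
  S via S→c B: +{c}
  FIRST(S)={a,c}  FIRST(A)={a,b}  FIRST(B)={c}  FIRST(C)={a,b,c}
round 2:
  B via B→C: +{a,b}
  FIRST(S)={a,c}  FIRST(A)={a,b}  FIRST(B)={a,b,c}  FIRST(C)={a,b,c}
round 3: done
  FIRST(S)={a,c}  FIRST(A)={a,b}  FIRST(B)={a,b,c}  FIRST(C)={a,b,c}

FIRST(S) = ["a", "c"]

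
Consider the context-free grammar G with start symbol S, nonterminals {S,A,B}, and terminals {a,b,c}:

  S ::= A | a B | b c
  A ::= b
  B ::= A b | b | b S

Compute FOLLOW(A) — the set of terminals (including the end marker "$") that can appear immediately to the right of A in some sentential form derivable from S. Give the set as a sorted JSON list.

FIRST sets, iterate to fixpoint:
[1]
  A via A→b: +{b}
  B via B→A b: +{b}
  S via S→A: +{b}
  S via S→a B: +{a}
  S: {a,b}  A: {b}  B: {b}
[2] done
  S: {a,b}  A: {b}  B: {b}

FOLLOW sets:
initialize: $ ∈ FOLLOW(S)
[1]
  B→A b: FOLLOW(A) ⊇ FIRST(b) = {b}; new: +{b}
  S→A: FOLLOW(A) ⊇ FOLLOW(S) ⊇ {$}; new: +{$}
  S→a B: FOLLOW(B) ⊇ FOLLOW(S) ⊇ {$}; new: +{$}
  FOLLOW(S)={$}  FOLLOW(A)={$,b}  FOLLOW(B)={$}
[2] (stable)
  FOLLOW(S)={$}  FOLLOW(A)={$,b}  FOLLOW(B)={$}

FOLLOW(A) = ["$", "b"]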